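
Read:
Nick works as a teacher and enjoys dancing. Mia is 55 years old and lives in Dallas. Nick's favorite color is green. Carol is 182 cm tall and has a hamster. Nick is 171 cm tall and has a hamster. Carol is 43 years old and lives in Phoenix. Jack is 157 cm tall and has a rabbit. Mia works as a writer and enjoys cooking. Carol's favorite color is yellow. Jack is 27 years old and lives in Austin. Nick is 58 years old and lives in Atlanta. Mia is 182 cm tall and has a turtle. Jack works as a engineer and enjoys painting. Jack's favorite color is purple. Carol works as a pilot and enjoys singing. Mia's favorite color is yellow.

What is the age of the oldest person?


Oldest: Nick at 58

58


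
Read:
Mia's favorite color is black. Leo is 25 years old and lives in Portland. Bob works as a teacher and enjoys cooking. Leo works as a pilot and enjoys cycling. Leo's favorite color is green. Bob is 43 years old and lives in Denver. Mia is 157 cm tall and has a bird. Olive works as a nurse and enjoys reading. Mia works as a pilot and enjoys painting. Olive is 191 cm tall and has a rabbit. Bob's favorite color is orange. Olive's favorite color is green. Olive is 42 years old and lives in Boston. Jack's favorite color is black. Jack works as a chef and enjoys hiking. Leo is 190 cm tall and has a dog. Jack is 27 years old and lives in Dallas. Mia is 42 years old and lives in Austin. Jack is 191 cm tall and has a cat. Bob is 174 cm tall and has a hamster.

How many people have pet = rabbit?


Count: 1

1


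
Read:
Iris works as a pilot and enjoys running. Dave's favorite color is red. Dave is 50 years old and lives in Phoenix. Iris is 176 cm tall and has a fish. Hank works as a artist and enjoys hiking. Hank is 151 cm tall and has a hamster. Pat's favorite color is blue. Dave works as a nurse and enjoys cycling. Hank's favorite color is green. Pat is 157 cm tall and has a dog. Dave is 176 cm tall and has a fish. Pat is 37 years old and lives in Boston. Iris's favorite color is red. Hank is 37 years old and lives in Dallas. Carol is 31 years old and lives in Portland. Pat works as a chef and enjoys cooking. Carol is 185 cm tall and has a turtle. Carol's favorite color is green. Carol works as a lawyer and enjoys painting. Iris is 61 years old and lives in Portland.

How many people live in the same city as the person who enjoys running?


Person with hobby running is Iris, city Portland. Count = 2

2


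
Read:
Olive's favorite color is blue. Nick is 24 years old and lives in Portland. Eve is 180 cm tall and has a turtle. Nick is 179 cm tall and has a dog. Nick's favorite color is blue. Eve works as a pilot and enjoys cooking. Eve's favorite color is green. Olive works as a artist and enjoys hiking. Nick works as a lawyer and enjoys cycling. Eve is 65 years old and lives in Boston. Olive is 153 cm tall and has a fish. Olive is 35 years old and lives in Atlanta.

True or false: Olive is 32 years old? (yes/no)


Olive is actually 35. no

no


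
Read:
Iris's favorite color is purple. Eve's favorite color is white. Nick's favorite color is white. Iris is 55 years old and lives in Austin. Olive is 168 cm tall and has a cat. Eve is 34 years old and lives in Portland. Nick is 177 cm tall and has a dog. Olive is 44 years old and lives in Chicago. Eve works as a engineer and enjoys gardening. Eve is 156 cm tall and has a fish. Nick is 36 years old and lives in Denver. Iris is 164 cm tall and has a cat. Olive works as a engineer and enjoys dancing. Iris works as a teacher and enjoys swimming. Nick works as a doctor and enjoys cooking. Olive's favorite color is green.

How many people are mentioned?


People: Iris, Eve, Olive, Nick. Count = 4

4


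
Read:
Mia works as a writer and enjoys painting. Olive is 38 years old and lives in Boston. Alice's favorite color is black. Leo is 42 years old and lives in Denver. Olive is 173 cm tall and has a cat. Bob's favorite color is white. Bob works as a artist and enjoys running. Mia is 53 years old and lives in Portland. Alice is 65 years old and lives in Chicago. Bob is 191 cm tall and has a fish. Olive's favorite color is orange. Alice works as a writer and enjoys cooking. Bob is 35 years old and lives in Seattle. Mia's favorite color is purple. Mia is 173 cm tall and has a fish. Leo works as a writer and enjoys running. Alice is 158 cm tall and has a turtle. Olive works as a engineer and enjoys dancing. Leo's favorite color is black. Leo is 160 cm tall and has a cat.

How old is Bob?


Bob is 35 years old

35


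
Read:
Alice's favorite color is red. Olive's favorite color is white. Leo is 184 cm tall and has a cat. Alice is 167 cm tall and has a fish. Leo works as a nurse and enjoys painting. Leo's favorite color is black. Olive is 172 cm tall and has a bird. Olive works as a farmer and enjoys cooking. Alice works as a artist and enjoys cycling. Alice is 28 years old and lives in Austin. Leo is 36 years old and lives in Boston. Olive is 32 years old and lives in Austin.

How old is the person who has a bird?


Person with bird is Olive, age 32

32


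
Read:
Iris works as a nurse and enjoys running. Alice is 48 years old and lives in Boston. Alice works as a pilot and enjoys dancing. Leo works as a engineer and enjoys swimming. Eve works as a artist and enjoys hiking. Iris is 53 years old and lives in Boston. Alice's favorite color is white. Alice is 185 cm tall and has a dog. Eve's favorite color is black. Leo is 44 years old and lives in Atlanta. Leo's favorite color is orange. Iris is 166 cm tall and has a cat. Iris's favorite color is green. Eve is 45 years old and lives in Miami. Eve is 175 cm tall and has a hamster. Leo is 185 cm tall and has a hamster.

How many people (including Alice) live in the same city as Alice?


Alice lives in Boston. Count = 2

2


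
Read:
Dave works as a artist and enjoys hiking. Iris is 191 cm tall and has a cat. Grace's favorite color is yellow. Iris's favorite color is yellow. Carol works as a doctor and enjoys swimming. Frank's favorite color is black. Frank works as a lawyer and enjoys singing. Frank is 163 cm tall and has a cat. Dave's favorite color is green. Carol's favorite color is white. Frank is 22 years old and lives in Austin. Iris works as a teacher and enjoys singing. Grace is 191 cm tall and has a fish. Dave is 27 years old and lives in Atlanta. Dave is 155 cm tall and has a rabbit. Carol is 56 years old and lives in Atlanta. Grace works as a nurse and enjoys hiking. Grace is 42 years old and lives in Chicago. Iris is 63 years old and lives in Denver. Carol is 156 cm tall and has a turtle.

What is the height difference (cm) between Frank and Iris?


|163 - 191| = 28

28


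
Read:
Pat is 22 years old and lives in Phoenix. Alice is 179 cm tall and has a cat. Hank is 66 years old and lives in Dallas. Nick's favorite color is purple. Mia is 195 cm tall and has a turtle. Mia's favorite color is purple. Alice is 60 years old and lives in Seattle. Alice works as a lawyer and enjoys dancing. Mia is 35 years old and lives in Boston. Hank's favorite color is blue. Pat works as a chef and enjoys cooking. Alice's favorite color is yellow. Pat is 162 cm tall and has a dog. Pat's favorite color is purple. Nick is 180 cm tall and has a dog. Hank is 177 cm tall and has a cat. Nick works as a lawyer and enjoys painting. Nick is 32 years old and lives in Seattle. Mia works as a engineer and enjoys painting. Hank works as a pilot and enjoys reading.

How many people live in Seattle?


Count in Seattle: 2

2


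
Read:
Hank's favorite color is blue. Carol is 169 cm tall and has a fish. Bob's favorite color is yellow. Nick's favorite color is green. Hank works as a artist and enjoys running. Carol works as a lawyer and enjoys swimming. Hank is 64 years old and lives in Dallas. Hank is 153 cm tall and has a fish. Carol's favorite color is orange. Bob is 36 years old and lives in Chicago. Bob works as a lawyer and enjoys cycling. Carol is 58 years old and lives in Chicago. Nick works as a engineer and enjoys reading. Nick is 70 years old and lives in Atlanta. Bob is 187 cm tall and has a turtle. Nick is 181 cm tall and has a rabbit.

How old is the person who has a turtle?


Person with turtle is Bob, age 36

36


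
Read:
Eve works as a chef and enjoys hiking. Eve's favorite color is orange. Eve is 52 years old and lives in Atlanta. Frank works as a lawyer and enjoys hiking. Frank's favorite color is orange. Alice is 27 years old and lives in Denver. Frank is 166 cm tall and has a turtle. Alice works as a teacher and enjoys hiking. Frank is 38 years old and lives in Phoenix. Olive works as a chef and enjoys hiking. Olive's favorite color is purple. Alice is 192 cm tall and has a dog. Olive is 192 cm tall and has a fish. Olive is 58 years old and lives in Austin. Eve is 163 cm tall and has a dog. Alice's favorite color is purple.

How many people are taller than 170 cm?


Taller than 170: 2

2


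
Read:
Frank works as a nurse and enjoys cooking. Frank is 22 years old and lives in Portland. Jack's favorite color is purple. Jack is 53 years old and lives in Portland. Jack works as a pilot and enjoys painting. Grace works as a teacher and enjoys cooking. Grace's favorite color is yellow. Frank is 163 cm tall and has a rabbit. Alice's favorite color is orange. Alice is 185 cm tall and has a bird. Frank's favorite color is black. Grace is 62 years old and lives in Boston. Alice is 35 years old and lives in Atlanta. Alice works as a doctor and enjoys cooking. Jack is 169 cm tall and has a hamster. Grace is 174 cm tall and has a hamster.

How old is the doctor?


The doctor is Alice, age 35

35


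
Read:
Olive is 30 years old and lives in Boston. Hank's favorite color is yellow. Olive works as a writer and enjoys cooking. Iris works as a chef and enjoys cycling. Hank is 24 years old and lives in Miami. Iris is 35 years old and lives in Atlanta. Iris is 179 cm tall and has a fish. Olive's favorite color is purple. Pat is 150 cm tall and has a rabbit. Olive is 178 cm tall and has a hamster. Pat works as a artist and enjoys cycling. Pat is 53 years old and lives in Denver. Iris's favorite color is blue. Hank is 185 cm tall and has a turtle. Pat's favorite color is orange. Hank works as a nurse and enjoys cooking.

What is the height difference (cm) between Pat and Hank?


|150 - 185| = 35

35


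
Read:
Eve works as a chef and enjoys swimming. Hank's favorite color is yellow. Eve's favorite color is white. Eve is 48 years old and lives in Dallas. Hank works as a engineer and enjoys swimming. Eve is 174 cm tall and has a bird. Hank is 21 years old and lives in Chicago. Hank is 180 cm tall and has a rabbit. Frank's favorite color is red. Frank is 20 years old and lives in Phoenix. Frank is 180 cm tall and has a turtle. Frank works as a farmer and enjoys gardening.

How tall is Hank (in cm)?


Hank is 180 cm tall

180


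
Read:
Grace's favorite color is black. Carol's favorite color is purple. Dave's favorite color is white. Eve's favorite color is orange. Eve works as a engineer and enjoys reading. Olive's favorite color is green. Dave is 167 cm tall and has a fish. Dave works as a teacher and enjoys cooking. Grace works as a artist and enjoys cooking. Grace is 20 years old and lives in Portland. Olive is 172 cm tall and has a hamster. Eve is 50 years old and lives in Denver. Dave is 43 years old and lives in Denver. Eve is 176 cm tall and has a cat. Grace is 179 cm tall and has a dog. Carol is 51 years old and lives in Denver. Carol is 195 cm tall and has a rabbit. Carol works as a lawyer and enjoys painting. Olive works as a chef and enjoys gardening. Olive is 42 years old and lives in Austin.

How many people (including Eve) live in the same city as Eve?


Eve lives in Denver. Count = 3

3


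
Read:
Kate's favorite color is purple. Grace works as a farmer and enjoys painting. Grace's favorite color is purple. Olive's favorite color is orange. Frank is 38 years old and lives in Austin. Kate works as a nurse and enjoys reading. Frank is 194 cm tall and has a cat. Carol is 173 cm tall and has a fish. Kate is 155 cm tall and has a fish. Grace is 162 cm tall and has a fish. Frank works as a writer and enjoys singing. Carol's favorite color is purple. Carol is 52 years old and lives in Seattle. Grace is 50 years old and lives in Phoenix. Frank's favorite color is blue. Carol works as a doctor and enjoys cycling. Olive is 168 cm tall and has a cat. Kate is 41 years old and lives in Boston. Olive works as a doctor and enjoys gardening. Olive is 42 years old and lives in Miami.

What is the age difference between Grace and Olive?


|50 - 42| = 8

8


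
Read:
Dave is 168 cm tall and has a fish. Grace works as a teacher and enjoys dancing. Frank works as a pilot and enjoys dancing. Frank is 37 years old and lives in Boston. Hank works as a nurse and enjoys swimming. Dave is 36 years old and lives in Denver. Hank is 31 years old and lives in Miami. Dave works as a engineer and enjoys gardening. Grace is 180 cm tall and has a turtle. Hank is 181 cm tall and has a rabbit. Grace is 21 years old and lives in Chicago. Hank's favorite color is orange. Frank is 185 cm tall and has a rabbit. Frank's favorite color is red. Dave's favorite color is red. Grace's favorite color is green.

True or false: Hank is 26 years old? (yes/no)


Hank is actually 31. no

no


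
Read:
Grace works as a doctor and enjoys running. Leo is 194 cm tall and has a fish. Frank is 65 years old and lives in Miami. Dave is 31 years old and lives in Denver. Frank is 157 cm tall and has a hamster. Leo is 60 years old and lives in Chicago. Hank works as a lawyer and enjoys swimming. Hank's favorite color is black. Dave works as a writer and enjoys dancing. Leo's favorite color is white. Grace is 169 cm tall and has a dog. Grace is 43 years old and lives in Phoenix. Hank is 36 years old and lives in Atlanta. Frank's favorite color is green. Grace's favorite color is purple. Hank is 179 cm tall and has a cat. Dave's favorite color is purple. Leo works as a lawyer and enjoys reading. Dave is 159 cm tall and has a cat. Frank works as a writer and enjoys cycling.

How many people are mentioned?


People: Hank, Dave, Leo, Grace, Frank. Count = 5

5


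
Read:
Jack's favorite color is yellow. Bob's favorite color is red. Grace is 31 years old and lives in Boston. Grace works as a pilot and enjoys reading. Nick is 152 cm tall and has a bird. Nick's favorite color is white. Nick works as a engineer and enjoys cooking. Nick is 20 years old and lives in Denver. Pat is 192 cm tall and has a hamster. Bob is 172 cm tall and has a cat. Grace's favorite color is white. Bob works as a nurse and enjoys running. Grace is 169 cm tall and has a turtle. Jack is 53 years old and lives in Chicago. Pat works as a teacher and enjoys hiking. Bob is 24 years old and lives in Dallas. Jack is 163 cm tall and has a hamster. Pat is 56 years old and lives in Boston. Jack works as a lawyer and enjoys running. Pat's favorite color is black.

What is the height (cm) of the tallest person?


Tallest: Pat at 192 cm

192


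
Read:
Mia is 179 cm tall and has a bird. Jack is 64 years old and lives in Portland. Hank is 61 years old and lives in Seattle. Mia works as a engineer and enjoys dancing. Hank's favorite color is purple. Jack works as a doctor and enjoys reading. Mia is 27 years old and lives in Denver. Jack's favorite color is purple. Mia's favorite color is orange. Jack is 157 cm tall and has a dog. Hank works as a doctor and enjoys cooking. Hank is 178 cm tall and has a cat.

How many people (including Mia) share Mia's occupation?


Mia is a engineer. Count = 1

1


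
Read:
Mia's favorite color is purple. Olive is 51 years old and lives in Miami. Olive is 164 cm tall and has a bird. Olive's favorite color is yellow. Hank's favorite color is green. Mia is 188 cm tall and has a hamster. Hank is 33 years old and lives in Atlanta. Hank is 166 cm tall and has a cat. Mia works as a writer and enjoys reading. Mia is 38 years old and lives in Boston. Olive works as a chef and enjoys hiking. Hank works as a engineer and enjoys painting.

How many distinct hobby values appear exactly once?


Unique hobby values: 3

3


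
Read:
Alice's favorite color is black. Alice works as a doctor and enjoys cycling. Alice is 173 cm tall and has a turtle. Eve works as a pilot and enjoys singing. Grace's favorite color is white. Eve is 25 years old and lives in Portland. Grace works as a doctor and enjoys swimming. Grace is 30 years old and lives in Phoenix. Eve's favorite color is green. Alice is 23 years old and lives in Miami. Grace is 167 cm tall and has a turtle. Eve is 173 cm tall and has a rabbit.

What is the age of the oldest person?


Oldest: Grace at 30

30


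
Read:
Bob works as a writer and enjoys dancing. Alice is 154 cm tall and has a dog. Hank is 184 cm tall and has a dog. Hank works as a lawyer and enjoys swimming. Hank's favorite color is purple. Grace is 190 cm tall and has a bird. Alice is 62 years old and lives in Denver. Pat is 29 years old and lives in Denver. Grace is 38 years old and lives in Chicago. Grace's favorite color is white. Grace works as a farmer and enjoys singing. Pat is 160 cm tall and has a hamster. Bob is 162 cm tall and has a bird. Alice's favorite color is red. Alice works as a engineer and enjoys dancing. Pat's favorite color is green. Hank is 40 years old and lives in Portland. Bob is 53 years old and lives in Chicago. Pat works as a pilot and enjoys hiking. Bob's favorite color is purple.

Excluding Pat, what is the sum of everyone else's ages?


Sum (excluding Pat): 193

193


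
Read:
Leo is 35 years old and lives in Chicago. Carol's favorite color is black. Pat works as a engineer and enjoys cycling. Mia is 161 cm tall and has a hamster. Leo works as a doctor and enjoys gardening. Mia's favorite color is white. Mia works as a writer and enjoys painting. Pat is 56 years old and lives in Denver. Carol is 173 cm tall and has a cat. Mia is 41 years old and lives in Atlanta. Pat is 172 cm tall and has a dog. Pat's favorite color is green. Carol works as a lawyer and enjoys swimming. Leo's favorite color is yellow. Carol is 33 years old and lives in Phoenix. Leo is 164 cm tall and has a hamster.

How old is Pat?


Pat is 56 years old

56


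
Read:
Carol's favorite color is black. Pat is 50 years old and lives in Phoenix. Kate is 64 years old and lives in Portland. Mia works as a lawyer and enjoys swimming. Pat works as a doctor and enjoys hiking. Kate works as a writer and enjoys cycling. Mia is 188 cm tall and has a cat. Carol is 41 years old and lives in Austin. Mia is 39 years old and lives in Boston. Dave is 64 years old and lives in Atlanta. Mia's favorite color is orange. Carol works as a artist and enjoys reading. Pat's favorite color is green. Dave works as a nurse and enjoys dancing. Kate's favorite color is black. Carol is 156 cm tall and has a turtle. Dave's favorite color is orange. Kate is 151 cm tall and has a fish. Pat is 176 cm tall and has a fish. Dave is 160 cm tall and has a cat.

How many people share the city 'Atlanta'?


Count: 1

1


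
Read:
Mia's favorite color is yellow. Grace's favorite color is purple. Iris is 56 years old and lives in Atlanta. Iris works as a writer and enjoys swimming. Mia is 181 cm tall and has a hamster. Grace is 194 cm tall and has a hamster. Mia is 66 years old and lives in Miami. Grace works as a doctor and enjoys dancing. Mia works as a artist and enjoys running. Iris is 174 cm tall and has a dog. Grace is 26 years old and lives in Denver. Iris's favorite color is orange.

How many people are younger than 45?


Filter: 1

1


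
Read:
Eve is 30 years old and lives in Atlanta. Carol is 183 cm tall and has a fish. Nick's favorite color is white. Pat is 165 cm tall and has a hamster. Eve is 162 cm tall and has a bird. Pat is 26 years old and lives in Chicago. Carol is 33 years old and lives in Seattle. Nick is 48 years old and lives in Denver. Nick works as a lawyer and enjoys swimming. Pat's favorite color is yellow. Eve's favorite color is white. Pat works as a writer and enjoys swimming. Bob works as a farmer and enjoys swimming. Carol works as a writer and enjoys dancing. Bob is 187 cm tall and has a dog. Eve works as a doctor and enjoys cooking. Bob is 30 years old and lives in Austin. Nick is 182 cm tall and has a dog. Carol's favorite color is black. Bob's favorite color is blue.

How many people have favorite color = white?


Count: 2

2


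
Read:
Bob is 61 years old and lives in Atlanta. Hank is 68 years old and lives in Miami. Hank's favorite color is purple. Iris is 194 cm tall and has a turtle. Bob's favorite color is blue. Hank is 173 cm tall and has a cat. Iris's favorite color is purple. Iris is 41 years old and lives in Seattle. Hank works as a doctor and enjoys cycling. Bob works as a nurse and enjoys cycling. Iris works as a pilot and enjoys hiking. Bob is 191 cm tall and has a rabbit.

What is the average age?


Sum=170, n=3, avg=56.67

56.67


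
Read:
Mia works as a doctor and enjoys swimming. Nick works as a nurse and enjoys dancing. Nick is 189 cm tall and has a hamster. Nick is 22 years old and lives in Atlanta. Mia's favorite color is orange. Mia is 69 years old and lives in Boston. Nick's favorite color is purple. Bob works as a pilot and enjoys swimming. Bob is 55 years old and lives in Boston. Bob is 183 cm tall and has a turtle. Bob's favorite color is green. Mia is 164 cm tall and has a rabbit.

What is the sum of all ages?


69+22+55 = 146

146


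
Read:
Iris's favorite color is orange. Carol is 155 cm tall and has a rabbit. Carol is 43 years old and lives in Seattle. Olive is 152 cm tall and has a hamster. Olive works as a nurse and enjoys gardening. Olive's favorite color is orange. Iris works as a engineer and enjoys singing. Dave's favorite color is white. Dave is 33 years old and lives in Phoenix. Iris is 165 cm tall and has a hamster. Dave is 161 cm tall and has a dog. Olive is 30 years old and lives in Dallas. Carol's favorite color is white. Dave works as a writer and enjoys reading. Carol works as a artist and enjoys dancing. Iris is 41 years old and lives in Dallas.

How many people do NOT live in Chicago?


Not in Chicago: 4

4


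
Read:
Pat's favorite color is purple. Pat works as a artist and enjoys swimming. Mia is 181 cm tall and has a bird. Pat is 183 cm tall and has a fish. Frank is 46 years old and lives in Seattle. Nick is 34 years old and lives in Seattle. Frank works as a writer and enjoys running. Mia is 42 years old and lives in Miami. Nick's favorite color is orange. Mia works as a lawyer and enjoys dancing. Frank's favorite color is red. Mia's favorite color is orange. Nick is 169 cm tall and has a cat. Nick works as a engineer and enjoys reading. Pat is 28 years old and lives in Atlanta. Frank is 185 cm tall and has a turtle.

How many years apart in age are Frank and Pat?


46 vs 28, diff = 18

18


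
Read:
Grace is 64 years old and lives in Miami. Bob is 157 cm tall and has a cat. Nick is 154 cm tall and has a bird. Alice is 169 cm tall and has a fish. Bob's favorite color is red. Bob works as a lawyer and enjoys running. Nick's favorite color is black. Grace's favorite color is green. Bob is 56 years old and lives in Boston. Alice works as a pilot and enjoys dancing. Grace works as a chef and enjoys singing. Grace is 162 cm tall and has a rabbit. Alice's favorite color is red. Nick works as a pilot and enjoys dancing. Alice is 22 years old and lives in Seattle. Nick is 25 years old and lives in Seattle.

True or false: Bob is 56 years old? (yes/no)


Bob is actually 56. yes

yes


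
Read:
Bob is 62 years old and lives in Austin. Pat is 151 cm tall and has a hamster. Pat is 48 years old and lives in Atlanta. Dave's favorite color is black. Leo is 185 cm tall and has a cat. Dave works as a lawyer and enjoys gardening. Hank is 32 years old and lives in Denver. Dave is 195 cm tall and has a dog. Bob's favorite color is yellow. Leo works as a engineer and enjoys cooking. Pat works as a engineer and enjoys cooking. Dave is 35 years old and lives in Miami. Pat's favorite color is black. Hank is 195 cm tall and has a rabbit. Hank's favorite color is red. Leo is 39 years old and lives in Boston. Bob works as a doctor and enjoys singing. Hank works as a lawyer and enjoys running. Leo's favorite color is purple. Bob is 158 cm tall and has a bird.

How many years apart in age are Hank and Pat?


32 vs 48, diff = 16

16


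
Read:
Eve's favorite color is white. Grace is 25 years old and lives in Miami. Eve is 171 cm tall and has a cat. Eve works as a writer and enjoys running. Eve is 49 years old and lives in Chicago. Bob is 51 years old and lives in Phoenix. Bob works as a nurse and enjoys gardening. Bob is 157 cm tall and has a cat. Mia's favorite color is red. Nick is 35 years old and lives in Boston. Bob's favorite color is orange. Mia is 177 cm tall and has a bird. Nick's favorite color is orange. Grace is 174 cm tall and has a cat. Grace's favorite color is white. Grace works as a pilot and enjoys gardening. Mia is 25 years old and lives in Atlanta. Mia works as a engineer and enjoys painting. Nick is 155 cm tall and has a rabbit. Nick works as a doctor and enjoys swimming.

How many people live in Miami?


Count in Miami: 1

1


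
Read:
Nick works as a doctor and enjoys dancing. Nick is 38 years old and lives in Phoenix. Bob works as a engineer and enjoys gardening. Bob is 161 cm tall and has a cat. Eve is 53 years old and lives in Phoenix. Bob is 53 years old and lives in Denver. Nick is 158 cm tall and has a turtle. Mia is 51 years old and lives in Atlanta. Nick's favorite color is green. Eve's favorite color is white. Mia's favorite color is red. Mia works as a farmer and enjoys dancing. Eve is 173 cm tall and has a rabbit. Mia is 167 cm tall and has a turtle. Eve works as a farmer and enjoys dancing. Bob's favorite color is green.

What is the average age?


Sum=195, n=4, avg=48.75

48.75


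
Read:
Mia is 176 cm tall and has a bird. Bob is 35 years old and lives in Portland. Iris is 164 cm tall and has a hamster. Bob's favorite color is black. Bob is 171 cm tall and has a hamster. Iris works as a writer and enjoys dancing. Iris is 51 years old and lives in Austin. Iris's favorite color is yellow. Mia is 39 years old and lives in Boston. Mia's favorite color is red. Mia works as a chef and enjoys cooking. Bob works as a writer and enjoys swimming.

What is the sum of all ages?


51+35+39 = 125

125


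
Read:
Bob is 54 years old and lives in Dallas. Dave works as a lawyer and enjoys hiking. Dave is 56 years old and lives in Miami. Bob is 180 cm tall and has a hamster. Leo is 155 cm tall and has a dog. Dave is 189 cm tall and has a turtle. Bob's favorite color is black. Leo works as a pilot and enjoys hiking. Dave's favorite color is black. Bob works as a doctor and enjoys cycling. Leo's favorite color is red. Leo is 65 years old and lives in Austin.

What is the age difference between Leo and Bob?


|65 - 54| = 11

11


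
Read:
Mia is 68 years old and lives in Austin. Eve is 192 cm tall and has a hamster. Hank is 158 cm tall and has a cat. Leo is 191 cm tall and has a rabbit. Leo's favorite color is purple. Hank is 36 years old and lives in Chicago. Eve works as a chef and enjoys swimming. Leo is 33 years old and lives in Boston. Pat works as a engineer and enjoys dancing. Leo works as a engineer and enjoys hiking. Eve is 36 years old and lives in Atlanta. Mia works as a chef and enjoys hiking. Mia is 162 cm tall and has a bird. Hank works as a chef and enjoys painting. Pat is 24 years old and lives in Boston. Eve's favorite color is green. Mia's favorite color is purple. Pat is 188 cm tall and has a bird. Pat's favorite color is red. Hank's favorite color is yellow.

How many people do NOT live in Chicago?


Not in Chicago: 4

4


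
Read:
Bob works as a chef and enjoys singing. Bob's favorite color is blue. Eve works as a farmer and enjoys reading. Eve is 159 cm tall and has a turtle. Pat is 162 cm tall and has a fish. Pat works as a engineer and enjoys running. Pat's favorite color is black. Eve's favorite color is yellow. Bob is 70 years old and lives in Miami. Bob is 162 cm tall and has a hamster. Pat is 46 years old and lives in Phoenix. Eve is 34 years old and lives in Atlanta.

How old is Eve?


Eve is 34 years old

34


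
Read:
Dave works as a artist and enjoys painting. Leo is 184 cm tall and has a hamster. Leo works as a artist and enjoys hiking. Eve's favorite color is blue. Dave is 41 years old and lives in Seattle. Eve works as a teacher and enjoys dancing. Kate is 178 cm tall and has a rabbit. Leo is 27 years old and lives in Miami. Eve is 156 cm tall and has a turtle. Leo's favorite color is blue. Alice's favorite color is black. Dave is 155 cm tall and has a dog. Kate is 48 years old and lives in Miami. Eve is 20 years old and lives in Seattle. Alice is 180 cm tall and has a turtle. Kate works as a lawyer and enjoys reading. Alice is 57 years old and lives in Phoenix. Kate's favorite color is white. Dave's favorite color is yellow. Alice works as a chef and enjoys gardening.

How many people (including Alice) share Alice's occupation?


Alice is a chef. Count = 1

1


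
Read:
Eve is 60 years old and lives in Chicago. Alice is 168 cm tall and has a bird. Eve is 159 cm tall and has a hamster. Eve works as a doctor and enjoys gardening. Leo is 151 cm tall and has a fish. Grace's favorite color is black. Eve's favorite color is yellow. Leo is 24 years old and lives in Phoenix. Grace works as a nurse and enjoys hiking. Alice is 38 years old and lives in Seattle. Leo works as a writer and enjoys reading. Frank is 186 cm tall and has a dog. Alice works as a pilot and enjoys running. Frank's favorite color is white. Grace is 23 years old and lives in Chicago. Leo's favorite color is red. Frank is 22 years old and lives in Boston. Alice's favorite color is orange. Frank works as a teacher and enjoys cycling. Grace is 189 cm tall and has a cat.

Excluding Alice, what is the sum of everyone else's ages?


Sum (excluding Alice): 129

129


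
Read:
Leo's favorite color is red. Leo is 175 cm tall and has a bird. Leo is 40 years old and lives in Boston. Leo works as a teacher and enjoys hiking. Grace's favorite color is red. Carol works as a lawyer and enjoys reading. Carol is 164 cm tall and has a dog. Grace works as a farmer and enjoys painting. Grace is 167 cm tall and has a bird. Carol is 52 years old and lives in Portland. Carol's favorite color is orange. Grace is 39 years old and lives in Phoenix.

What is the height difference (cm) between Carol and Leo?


|164 - 175| = 11

11


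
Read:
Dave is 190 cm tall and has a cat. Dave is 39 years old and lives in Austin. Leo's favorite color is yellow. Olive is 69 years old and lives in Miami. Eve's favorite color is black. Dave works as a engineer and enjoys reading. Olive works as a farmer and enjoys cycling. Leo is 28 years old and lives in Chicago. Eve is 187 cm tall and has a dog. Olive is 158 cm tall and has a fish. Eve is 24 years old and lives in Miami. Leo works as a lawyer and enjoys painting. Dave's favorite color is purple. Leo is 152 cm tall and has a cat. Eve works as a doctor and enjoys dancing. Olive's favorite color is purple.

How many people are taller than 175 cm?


Taller than 175: 2

2


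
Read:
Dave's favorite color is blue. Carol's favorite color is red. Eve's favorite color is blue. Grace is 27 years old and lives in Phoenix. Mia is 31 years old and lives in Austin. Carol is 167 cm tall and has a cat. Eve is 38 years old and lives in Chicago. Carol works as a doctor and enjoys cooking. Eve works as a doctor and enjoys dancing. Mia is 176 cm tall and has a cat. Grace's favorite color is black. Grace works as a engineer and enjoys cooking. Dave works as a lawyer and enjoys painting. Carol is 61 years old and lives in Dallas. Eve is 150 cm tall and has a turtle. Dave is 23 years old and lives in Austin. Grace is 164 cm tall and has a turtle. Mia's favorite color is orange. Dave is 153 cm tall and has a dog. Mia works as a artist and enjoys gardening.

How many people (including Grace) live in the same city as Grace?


Grace lives in Phoenix. Count = 1

1


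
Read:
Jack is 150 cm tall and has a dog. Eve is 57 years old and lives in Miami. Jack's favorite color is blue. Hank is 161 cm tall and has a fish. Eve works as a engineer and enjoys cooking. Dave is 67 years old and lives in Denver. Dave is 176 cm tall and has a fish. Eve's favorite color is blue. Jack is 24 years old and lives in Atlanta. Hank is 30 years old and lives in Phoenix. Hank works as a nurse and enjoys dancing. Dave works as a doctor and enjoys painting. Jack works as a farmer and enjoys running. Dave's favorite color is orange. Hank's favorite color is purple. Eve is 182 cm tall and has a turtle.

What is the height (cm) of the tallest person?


Tallest: Eve at 182 cm

182


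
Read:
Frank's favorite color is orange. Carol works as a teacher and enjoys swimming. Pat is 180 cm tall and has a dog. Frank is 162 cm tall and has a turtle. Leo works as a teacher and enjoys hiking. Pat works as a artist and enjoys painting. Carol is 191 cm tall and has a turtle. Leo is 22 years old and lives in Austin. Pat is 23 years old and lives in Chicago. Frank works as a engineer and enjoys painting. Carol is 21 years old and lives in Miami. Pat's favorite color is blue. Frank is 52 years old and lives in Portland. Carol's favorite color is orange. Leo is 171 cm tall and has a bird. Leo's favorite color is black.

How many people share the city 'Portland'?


Count: 1

1


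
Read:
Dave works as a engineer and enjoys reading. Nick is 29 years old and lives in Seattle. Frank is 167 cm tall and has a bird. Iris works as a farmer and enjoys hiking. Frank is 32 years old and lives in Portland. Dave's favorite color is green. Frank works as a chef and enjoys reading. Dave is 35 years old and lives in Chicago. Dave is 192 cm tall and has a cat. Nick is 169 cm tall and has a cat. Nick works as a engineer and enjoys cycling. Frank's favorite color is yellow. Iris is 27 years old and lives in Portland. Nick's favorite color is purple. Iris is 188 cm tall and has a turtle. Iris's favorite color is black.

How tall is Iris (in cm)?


Iris is 188 cm tall

188


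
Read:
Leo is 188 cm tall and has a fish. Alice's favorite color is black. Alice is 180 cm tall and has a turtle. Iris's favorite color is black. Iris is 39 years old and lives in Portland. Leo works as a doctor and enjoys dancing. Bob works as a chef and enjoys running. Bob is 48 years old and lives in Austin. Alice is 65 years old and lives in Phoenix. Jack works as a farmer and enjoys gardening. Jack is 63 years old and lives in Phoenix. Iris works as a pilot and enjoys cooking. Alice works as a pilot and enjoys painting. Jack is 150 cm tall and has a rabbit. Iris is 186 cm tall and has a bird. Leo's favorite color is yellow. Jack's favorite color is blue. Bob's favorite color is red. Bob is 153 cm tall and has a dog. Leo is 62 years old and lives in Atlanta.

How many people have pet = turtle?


Count: 1

1


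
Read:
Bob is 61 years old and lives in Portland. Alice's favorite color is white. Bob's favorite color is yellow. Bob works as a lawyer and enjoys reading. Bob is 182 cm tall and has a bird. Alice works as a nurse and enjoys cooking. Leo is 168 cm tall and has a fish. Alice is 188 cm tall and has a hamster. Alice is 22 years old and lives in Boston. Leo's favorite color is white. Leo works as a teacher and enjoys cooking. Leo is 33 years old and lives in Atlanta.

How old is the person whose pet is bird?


Person with pet=bird is Bob, age 61

61


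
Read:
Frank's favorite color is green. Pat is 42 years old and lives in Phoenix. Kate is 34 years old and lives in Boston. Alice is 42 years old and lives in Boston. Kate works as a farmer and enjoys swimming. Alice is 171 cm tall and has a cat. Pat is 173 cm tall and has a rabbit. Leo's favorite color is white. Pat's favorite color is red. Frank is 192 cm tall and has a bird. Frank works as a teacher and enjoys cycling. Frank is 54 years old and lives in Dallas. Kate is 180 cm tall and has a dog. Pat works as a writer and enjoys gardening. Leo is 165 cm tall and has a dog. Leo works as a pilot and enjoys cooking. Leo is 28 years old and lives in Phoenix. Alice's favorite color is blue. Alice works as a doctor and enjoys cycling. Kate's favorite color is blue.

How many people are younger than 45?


Filter: 4

4


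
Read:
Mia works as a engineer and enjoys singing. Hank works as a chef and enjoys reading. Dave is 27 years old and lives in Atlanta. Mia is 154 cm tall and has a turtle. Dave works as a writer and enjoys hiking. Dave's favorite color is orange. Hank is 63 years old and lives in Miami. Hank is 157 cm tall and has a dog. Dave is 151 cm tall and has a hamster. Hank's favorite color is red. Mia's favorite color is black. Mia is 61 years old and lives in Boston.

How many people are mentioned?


People: Dave, Hank, Mia. Count = 3

3


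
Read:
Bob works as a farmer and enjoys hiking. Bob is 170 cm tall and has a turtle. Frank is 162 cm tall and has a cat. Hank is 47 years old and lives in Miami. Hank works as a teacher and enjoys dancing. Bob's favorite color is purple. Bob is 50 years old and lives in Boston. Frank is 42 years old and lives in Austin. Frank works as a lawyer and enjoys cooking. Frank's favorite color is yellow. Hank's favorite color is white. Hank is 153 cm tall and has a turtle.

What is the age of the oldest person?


Oldest: Bob at 50

50


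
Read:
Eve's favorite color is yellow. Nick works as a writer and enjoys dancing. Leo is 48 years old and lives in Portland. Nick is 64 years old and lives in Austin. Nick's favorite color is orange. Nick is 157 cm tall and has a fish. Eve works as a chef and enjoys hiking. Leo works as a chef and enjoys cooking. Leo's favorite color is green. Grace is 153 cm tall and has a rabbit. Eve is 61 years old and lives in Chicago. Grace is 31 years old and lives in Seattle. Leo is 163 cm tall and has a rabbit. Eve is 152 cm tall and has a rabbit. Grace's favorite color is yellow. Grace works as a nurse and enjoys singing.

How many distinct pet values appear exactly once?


Unique pet values: 1

1


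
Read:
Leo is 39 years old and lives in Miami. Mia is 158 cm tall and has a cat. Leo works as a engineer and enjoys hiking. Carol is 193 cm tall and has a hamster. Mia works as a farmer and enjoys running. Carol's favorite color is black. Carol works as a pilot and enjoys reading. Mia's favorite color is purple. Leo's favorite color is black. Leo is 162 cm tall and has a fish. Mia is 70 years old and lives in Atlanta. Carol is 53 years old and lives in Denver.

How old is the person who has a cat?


Person with cat is Mia, age 70

70


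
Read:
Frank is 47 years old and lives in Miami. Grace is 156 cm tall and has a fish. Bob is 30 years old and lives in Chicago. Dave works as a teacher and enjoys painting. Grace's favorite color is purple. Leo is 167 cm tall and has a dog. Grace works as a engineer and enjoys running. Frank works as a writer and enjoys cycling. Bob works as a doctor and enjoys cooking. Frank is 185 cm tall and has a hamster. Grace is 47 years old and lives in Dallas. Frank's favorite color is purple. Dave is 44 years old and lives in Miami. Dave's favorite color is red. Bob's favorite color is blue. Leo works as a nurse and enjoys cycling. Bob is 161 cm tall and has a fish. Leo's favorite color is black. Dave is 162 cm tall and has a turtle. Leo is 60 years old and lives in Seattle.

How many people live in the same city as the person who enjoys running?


Person with hobby running is Grace, city Dallas. Count = 1

1


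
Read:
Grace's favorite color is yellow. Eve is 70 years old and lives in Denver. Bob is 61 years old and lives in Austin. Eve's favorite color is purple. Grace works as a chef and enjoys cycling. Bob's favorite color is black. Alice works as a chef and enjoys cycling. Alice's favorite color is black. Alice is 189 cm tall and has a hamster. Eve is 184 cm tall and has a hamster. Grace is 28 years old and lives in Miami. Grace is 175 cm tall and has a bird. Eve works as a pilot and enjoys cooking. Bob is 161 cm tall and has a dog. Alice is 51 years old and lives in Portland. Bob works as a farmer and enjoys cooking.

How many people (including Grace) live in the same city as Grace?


Grace lives in Miami. Count = 1

1
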